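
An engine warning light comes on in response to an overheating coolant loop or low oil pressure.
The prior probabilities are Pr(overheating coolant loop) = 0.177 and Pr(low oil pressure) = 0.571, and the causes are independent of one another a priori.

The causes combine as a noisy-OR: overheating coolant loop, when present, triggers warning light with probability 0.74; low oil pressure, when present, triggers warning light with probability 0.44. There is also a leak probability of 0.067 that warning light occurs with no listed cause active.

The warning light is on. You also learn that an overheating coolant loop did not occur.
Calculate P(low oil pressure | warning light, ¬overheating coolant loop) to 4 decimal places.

P(low oil pressure | warning light, ¬overheating coolant loop) ≈ 0.9046

Under noisy-OR, P(warning light | causes) = 1 − (1−0.067)·∏(1−qᵢ) over the active causes.
Weight on low oil pressure=true, given the evidence: 0.47752·0.571 = 0.272664
Denominator P(warning light | ¬overheating coolant loop): 0.067·0.429 + 0.47752·0.571 = 0.301407
Posterior = 0.272664 / 0.301407 ≈ 0.9046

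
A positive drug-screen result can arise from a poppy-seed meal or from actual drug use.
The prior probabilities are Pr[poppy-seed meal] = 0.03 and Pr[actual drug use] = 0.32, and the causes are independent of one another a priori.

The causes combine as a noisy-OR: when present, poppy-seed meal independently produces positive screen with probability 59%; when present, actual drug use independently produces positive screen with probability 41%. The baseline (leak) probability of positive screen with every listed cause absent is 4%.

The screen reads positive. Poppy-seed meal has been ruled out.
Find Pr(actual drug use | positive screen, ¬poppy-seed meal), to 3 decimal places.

Under noisy-OR, P(positive screen | causes) = 1 − (1−0.04)·∏(1−qᵢ) over the active causes.
By total probability over both values of actual drug use:
  P(positive screen | ¬poppy-seed meal) = 0.04*0.68 + 0.4336*0.32
        = 0.027200 + 0.138752 = 0.165952
Configurations with actual drug use contribute 0.138752, so
  P(actual drug use | positive screen, ¬poppy-seed meal) = 0.138752 / 0.165952 ≈ 0.836

Pr(actual drug use | positive screen, ¬poppy-seed meal) ≈ 0.836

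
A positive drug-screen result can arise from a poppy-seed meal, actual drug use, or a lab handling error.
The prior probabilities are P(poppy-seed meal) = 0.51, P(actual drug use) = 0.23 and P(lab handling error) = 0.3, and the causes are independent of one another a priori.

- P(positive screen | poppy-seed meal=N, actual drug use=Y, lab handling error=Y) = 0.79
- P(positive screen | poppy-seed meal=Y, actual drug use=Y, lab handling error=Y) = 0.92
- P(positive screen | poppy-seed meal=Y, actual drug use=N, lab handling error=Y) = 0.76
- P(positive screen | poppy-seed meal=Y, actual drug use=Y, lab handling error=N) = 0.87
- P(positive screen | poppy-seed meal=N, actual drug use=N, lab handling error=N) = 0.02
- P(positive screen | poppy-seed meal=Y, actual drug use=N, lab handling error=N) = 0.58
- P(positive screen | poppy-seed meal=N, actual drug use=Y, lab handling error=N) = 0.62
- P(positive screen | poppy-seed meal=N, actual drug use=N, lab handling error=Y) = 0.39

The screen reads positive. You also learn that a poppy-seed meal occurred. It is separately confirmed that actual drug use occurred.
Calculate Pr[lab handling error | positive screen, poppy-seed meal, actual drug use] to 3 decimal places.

Numerator (weight on configurations with lab handling error): 0.92×0.3 = 0.276000
The normalizing constant is 0.87×0.7 + 0.92×0.3 = 0.885000
P(lab handling error | positive screen, poppy-seed meal, actual drug use) = 0.276000/0.885000 ≈ 0.312

Pr[lab handling error | positive screen, poppy-seed meal, actual drug use] ≈ 0.312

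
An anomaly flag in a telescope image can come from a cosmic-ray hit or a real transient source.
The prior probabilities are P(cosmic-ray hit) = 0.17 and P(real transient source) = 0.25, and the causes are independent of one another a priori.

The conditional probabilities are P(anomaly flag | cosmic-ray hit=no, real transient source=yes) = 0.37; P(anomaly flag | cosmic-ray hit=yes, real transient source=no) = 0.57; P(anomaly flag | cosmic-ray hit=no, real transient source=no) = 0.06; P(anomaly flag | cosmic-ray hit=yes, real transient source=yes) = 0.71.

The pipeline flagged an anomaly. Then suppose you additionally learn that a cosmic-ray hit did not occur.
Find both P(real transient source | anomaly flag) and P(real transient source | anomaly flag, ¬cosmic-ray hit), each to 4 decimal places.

P(real transient source | anomaly flag) ≈ 0.4929; P(real transient source | anomaly flag, ¬cosmic-ray hit) ≈ 0.6727

Numerator (weight on configurations with real transient source): 0.076775 + 0.030175 = 0.106950
The normalizing constant is 0.06*0.83*0.75 + 0.37*0.83*0.25 + 0.57*0.17*0.75 + 0.71*0.17*0.25 = 0.216975
P(real transient source | anomaly flag) = 0.106950/0.216975 ≈ 0.4929

Now condition on the additional information:
By total probability over both values of real transient source:
  P(anomaly flag | ¬cosmic-ray hit) = 0.06×0.75 + 0.37×0.25
        = 0.045000 + 0.092500 = 0.137500
Configurations with real transient source contribute 0.092500, so
  P(real transient source | anomaly flag, ¬cosmic-ray hit) = 0.092500 / 0.137500 ≈ 0.6727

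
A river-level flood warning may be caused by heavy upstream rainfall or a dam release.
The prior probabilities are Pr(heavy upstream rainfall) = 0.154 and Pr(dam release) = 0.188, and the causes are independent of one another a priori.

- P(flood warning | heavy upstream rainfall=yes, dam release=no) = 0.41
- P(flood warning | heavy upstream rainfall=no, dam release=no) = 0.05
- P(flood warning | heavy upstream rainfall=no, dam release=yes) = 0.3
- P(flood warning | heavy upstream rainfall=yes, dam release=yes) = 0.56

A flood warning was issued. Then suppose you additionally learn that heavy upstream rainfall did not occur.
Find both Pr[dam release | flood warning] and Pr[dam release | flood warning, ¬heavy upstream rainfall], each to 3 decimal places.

Pr[dam release | flood warning] ≈ 0.427; Pr[dam release | flood warning, ¬heavy upstream rainfall] ≈ 0.581

Weight on dam release=true, given the evidence: 0.047714 + 0.016213 = 0.063927
Normalizer over all consistent configurations: 0.05*0.846*0.812 + 0.3*0.846*0.188 + 0.41*0.154*0.812 + 0.56*0.154*0.188 = 0.149545
P(dam release | flood warning) = 0.063927/0.149545 ≈ 0.427

Now condition on the additional information:
Sum P(flood warning|·) weighted by the priors over both values of dam release:
  P(flood warning | ¬heavy upstream rainfall) = 0.05·0.812 + 0.3·0.188
        = 0.040600 + 0.056400 = 0.097000
Keeping only the dam release-present terms gives 0.056400, so
  P(dam release | flood warning, ¬heavy upstream rainfall) = 0.056400 / 0.097000 ≈ 0.581
Ruling out heavy upstream rainfall raises the posterior on dam release — the flip side of explaining away.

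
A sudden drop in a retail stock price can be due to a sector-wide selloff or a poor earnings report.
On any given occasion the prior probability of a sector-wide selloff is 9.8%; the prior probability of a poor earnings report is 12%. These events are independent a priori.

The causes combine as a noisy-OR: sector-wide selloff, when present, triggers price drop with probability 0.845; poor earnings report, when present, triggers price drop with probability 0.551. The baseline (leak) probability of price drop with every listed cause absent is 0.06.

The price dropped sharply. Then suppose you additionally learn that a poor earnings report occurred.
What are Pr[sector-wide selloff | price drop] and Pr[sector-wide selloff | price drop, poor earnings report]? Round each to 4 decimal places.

Under noisy-OR, P(price drop | causes) = 1 − (1−0.06)·∏(1−qᵢ) over the active causes.
Enumerate the 4 (sector-wide selloff, poor earnings report) configurations and weight by the priors:
  P(price drop) = 0.06·0.902·0.88 + 0.57794·0.902·0.12 + 0.8543·0.098·0.88 + 0.934581·0.098·0.12
        = 0.047626 + 0.062556 + 0.073675 + 0.010991 = 0.194848
The terms with sector-wide selloff present sum to 0.084666, so
  P(sector-wide selloff | price drop) = 0.084666 / 0.194848 ≈ 0.4345

Now condition on the additional information:
For the numerator, keep only sector-wide selloff=true terms: 0.934581·0.098 = 0.091589
Denominator P(price drop | poor earnings report): 0.57794·0.902 + 0.934581·0.098 = 0.612891
Posterior = 0.091589 / 0.612891 ≈ 0.1494

Pr[sector-wide selloff | price drop] ≈ 0.4345; Pr[sector-wide selloff | price drop, poor earnings report] ≈ 0.1494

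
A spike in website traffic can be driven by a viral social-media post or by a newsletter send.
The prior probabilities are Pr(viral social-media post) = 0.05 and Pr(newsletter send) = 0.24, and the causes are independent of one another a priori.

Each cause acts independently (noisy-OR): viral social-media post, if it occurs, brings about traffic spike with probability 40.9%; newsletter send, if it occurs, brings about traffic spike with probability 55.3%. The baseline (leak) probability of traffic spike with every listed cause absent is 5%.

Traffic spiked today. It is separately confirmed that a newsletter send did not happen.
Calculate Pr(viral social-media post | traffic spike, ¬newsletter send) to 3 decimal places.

Pr(viral social-media post | traffic spike, ¬newsletter send) ≈ 0.316

Under noisy-OR, P(traffic spike | causes) = 1 − (1−0.05)·∏(1−qᵢ) over the active causes.
Numerator (weight on configurations with viral social-media post): 0.43855·0.05 = 0.021928
Denominator P(traffic spike | ¬newsletter send): 0.05·0.95 + 0.43855·0.05 = 0.069428
Posterior = 0.021928 / 0.069428 ≈ 0.316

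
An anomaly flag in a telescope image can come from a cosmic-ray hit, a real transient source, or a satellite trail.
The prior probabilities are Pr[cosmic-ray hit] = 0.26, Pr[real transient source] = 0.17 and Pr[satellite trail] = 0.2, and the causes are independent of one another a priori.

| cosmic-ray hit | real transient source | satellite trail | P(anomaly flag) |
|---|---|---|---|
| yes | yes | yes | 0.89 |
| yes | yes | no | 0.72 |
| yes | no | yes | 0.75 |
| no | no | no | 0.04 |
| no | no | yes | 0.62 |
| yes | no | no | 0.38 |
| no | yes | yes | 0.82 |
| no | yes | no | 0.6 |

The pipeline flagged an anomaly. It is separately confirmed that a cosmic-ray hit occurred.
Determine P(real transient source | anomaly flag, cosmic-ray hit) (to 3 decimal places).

P(real transient source | anomaly flag, cosmic-ray hit) ≈ 0.254

By total probability over the 4 (real transient source, satellite trail) configurations:
  P(anomaly flag | cosmic-ray hit) = 0.38×0.83×0.8 + 0.75×0.83×0.2 + 0.72×0.17×0.8 + 0.89×0.17×0.2
        = 0.252320 + 0.124500 + 0.097920 + 0.030260 = 0.505000
Keeping only the real transient source-present terms gives 0.128180, so
  P(real transient source | anomaly flag, cosmic-ray hit) = 0.128180 / 0.505000 ≈ 0.254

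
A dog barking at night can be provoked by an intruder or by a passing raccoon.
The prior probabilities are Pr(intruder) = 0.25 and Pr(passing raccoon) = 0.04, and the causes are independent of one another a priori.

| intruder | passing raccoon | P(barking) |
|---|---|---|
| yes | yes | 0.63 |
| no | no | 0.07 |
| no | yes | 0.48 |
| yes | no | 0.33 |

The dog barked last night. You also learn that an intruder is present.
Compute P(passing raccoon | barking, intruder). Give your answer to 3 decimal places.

P(passing raccoon | barking, intruder) ≈ 0.074

By total probability over both values of passing raccoon:
  P(barking | intruder) = 0.33*0.96 + 0.63*0.04
        = 0.316800 + 0.025200 = 0.342000
Configurations with passing raccoon contribute 0.025200, so
  P(passing raccoon | barking, intruder) = 0.025200 / 0.342000 ≈ 0.074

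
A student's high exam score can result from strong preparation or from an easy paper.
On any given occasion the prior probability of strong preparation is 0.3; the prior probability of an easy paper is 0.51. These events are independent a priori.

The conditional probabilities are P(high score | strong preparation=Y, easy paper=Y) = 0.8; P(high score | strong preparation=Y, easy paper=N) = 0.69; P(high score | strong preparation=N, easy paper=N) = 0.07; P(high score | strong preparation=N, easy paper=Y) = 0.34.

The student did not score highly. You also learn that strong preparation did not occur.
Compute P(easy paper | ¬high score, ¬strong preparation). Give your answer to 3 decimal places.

P(easy paper | ¬high score, ¬strong preparation) ≈ 0.425

For the numerator, keep only easy paper=true terms: 0.66×0.51 = 0.336600
Denominator P(¬high score | ¬strong preparation): 0.93×0.49 + 0.66×0.51 = 0.792300
P(easy paper | ¬high score, ¬strong preparation) = 0.336600/0.792300 ≈ 0.425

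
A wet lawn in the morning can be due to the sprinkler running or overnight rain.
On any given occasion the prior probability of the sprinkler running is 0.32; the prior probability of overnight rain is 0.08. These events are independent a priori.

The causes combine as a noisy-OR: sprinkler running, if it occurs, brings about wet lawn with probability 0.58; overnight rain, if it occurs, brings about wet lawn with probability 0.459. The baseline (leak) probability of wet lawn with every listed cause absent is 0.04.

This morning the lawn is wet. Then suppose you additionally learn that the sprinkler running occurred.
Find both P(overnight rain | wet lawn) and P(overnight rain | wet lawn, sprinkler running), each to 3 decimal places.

P(overnight rain | wet lawn) ≈ 0.187; P(overnight rain | wet lawn, sprinkler running) ≈ 0.102

Under noisy-OR, P(wet lawn | causes) = 1 − (1−0.04)·∏(1−qᵢ) over the active causes.
For the numerator, keep only overnight rain=true terms: 0.026147 + 0.020016 = 0.046163
Denominator P(wet lawn): 0.04×0.68×0.92 + 0.48064×0.68×0.08 + 0.5968×0.32×0.92 + 0.781869×0.32×0.08 = 0.246885
Posterior = 0.046163 / 0.246885 ≈ 0.187

Now also conditioning on sprinkler running=true:
Weight on overnight rain=true, given the evidence: 0.781869*0.08 = 0.062550
The normalizing constant is 0.5968*0.92 + 0.781869*0.08 = 0.611606
P(overnight rain | wet lawn, sprinkler running) = 0.062550/0.611606 ≈ 0.102
Conditioning on sprinkler running lowers the posterior on overnight rain: the classic explaining-away effect in a common-effect structure.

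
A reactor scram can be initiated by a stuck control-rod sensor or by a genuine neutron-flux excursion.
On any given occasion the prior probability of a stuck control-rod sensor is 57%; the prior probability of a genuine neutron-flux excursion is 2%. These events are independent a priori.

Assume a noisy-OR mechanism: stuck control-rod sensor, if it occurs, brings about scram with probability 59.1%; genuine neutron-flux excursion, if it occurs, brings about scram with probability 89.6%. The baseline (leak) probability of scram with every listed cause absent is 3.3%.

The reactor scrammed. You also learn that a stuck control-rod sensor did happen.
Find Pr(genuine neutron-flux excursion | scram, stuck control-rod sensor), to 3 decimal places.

Pr(genuine neutron-flux excursion | scram, stuck control-rod sensor) ≈ 0.031

Under noisy-OR, P(scram | causes) = 1 − (1−0.033)·∏(1−qᵢ) over the active causes.
For the numerator, keep only genuine neutron-flux excursion=true terms: 0.958868×0.02 = 0.019177
Denominator P(scram | stuck control-rod sensor): 0.604497×0.98 + 0.958868×0.02 = 0.611584
P(genuine neutron-flux excursion | scram, stuck control-rod sensor) = 0.019177/0.611584 ≈ 0.031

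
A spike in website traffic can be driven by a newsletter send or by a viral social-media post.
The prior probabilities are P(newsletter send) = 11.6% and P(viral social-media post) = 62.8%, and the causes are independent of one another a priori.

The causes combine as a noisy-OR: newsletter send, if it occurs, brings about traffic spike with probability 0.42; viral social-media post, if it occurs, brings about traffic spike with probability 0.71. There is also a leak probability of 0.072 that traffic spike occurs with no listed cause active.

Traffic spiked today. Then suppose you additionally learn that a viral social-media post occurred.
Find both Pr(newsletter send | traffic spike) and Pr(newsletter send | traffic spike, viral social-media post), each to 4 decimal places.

Under noisy-OR, P(traffic spike | causes) = 1 − (1−0.072)·∏(1−qᵢ) over the active causes.
P(traffic spike) = 0.072·0.884·0.372 + 0.73088·0.884·0.628 + 0.46176·0.116·0.372 + 0.84391·0.116·0.628 = 0.023677 + 0.405749 + 0.019926 + 0.061477 = 0.510829
Restricting to configurations with newsletter send present: 0.019926 + 0.061477 = 0.081403.
So P(newsletter send | traffic spike) = 0.081403/0.510829 ≈ 0.1594.

Now condition on the additional information:
By total probability over both values of newsletter send:
  P(traffic spike | viral social-media post) = 0.73088×0.884 + 0.84391×0.116
        = 0.646098 + 0.097894 = 0.743992
Configurations with newsletter send contribute 0.097894, so
  P(newsletter send | traffic spike, viral social-media post) = 0.097894 / 0.743992 ≈ 0.1316
— viral social-media post explains away the evidence for newsletter send.

Pr(newsletter send | traffic spike) ≈ 0.1594; Pr(newsletter send | traffic spike, viral social-media post) ≈ 0.1316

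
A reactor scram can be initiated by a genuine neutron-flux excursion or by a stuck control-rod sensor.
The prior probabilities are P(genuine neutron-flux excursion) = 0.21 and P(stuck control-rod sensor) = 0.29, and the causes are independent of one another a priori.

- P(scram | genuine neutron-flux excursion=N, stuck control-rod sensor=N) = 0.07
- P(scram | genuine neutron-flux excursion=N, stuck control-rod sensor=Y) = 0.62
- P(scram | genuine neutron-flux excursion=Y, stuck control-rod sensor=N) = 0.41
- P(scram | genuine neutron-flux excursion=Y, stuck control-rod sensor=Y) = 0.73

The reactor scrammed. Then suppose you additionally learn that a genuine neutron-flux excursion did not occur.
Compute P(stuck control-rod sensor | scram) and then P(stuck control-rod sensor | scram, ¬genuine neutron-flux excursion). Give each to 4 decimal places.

P(scram) = 0.07*0.79*0.71 + 0.62*0.79*0.29 + 0.41*0.21*0.71 + 0.73*0.21*0.29 = 0.039263 + 0.142042 + 0.061131 + 0.044457 = 0.286893
Restricting to configurations with stuck control-rod sensor present: 0.142042 + 0.044457 = 0.186499.
P(stuck control-rod sensor | scram) = 0.186499 / 0.286893 ≈ 0.6501

With the extra evidence:
Enumerate both values of stuck control-rod sensor and weight by the priors:
  P(scram | ¬genuine neutron-flux excursion) = 0.07×0.71 + 0.62×0.29
        = 0.049700 + 0.179800 = 0.229500
The terms with stuck control-rod sensor present sum to 0.179800, so
  P(stuck control-rod sensor | scram, ¬genuine neutron-flux excursion) = 0.179800 / 0.229500 ≈ 0.7834
Ruling out genuine neutron-flux excursion raises the posterior on stuck control-rod sensor — the flip side of explaining away.

P(stuck control-rod sensor | scram) ≈ 0.6501; P(stuck control-rod sensor | scram, ¬genuine neutron-flux excursion) ≈ 0.7834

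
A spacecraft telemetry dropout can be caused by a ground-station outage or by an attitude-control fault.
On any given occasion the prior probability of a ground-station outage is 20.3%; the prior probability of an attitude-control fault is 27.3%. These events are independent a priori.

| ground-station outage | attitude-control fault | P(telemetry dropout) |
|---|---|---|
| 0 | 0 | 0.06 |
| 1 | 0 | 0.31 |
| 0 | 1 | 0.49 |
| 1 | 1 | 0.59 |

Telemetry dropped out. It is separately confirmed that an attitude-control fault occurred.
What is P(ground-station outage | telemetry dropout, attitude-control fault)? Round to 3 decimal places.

P(ground-station outage | telemetry dropout, attitude-control fault) ≈ 0.235

Sum P(telemetry dropout|·) weighted by the priors over both values of ground-station outage:
  P(telemetry dropout | attitude-control fault) = 0.49·0.797 + 0.59·0.203
        = 0.390530 + 0.119770 = 0.510300
The terms with ground-station outage present sum to 0.119770, so
  P(ground-station outage | telemetry dropout, attitude-control fault) = 0.119770 / 0.510300 ≈ 0.235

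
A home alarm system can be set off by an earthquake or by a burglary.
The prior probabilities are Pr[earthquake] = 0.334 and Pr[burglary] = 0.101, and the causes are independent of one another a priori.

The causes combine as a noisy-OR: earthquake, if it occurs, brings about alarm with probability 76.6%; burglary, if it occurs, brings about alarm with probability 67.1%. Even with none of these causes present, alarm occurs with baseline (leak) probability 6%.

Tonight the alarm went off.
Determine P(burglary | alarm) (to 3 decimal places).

Under noisy-OR, P(alarm | causes) = 1 − (1−0.06)·∏(1−qᵢ) over the active causes.
P(alarm) = 0.06*0.666*0.899 + 0.69074*0.666*0.101 + 0.78004*0.334*0.899 + 0.927633*0.334*0.101 = 0.035924 + 0.046463 + 0.234219 + 0.031293 = 0.347899
Of this, 0.077756 comes from 0.046463 + 0.031293 (the burglary=true cases).
P(burglary | alarm) = 0.077756 / 0.347899 ≈ 0.224

P(burglary | alarm) ≈ 0.224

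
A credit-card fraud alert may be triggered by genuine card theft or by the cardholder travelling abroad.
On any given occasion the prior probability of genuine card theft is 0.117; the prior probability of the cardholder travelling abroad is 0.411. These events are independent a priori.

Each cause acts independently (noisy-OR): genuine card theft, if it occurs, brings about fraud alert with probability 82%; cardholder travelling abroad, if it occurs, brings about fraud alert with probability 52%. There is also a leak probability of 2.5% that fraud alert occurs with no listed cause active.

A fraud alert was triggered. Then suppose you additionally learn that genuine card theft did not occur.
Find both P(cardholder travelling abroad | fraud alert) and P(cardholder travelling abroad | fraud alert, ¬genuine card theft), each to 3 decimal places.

P(cardholder travelling abroad | fraud alert) ≈ 0.773; P(cardholder travelling abroad | fraud alert, ¬genuine card theft) ≈ 0.937

Under noisy-OR, P(fraud alert | causes) = 1 − (1−0.025)·∏(1−qᵢ) over the active causes.
P(fraud alert) = 0.025·0.883·0.589 + 0.532·0.883·0.411 + 0.8245·0.117·0.589 + 0.91576·0.117·0.411 = 0.013002 + 0.193070 + 0.056819 + 0.044036 = 0.306927
The cardholder travelling abroad-present share is 0.193070 + 0.044036 = 0.237106.
Hence the posterior is 0.237106/0.306927 ≈ 0.773.

Now also conditioning on genuine card theft≠true:
By total probability over both values of cardholder travelling abroad:
  P(fraud alert | ¬genuine card theft) = 0.025*0.589 + 0.532*0.411
        = 0.014725 + 0.218652 = 0.233377
Configurations with cardholder travelling abroad contribute 0.218652, so
  P(cardholder travelling abroad | fraud alert, ¬genuine card theft) = 0.218652 / 0.233377 ≈ 0.937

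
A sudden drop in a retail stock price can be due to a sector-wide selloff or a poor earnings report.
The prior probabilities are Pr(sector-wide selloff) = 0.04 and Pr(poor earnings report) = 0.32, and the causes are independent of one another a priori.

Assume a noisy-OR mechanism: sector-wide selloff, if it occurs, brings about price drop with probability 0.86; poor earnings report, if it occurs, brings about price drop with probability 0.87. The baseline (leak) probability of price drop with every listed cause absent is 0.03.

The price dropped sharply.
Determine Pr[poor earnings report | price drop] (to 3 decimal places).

Pr[poor earnings report | price drop] ≈ 0.867

Under noisy-OR, P(price drop | causes) = 1 − (1−0.03)·∏(1−qᵢ) over the active causes.
Numerator (weight on configurations with poor earnings report): 0.268462 + 0.012574 = 0.281036
Denominator P(price drop): 0.03*0.96*0.68 + 0.8739*0.96*0.32 + 0.8642*0.04*0.68 + 0.982346*0.04*0.32 = 0.324126
Posterior = 0.281036 / 0.324126 ≈ 0.867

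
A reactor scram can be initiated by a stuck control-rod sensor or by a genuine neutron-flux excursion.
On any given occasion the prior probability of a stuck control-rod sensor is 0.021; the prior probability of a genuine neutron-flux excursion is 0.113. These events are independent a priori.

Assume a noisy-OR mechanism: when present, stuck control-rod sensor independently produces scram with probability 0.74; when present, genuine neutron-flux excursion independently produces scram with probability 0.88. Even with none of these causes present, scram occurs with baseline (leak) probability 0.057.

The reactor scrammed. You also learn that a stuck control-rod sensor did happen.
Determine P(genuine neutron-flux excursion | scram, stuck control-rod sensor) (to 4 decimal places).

P(genuine neutron-flux excursion | scram, stuck control-rod sensor) ≈ 0.1408

Under noisy-OR, P(scram | causes) = 1 − (1−0.057)·∏(1−qᵢ) over the active causes.
P(scram | stuck control-rod sensor) = 0.75482*0.887 + 0.970578*0.113 = 0.669525 + 0.109675 = 0.779200
Of this, 0.109675 comes from 0.970578*0.113 (the genuine neutron-flux excursion=true cases).
Hence the posterior is 0.109675/0.779200 ≈ 0.1408.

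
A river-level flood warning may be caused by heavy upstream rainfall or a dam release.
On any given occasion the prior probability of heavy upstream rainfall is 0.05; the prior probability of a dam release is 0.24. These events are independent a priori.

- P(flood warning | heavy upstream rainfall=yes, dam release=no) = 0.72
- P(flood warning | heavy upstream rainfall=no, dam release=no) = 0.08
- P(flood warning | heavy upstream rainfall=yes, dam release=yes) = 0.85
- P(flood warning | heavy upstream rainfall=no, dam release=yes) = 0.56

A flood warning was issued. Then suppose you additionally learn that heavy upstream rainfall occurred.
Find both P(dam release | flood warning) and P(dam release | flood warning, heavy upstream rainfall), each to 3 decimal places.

Weight on dam release=true, given the evidence: 0.127680 + 0.010200 = 0.137880
Denominator P(flood warning): 0.08×0.95×0.76 + 0.56×0.95×0.24 + 0.72×0.05×0.76 + 0.85×0.05×0.24 = 0.223000
Posterior = 0.137880 / 0.223000 ≈ 0.618

With the extra evidence:
By total probability over both values of dam release:
  P(flood warning | heavy upstream rainfall) = 0.72·0.76 + 0.85·0.24
        = 0.547200 + 0.204000 = 0.751200
The terms with dam release present sum to 0.204000, so
  P(dam release | flood warning, heavy upstream rainfall) = 0.204000 / 0.751200 ≈ 0.272

P(dam release | flood warning) ≈ 0.618; P(dam release | flood warning, heavy upstream rainfall) ≈ 0.272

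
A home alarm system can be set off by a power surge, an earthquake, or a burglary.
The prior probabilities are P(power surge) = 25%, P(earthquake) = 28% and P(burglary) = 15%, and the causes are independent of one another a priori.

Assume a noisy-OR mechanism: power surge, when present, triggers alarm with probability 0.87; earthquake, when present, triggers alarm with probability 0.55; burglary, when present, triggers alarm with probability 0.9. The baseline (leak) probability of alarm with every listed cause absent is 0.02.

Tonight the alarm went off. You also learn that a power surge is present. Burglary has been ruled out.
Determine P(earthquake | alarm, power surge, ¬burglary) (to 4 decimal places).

Under noisy-OR, P(alarm | causes) = 1 − (1−0.02)·∏(1−qᵢ) over the active causes.
Numerator (weight on configurations with earthquake): 0.94267·0.28 = 0.263948
Denominator P(alarm | power surge, ¬burglary): 0.8726·0.72 + 0.94267·0.28 = 0.892220
Posterior = 0.263948 / 0.892220 ≈ 0.2958

P(earthquake | alarm, power surge, ¬burglary) ≈ 0.2958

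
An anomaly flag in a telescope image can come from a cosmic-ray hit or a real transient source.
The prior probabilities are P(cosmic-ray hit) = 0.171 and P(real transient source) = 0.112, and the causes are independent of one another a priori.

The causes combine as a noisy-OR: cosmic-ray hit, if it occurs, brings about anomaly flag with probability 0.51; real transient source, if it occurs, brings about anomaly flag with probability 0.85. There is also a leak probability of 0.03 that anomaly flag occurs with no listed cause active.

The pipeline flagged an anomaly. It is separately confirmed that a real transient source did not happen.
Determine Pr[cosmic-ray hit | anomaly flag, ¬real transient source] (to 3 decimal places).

Under noisy-OR, P(anomaly flag | causes) = 1 − (1−0.03)·∏(1−qᵢ) over the active causes.
P(anomaly flag | ¬real transient source) = 0.03×0.829 + 0.5247×0.171 = 0.024870 + 0.089724 = 0.114594
The cosmic-ray hit-present share is 0.5247×0.171 = 0.089724.
Hence the posterior is 0.089724/0.114594 ≈ 0.783.

Pr[cosmic-ray hit | anomaly flag, ¬real transient source] ≈ 0.783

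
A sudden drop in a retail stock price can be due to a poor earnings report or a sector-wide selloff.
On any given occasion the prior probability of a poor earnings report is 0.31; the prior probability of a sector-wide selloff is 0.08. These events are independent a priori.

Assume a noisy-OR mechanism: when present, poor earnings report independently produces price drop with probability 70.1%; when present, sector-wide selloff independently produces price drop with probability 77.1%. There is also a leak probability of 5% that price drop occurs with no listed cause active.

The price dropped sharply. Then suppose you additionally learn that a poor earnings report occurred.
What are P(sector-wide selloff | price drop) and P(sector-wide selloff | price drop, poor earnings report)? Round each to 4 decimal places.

Under noisy-OR, P(price drop | causes) = 1 − (1−0.05)·∏(1−qᵢ) over the active causes.
Numerator (weight on configurations with sector-wide selloff): 0.043191 + 0.023187 = 0.066378
Normalizer over all consistent configurations: 0.05×0.69×0.92 + 0.78245×0.69×0.08 + 0.71595×0.31×0.92 + 0.934953×0.31×0.08 = 0.302307
Posterior = 0.066378 / 0.302307 ≈ 0.2196

Now condition on the additional information:
P(price drop | poor earnings report) = 0.71595·0.92 + 0.934953·0.08 = 0.658674 + 0.074796 = 0.733470
Restricting to configurations with sector-wide selloff present: 0.934953·0.08 = 0.074796.
So P(sector-wide selloff | price drop, poor earnings report) = 0.074796/0.733470 ≈ 0.1020.
The drop from 0.2196 to 0.1020 is the explaining-away (discounting) effect.

P(sector-wide selloff | price drop) ≈ 0.2196; P(sector-wide selloff | price drop, poor earnings report) ≈ 0.1020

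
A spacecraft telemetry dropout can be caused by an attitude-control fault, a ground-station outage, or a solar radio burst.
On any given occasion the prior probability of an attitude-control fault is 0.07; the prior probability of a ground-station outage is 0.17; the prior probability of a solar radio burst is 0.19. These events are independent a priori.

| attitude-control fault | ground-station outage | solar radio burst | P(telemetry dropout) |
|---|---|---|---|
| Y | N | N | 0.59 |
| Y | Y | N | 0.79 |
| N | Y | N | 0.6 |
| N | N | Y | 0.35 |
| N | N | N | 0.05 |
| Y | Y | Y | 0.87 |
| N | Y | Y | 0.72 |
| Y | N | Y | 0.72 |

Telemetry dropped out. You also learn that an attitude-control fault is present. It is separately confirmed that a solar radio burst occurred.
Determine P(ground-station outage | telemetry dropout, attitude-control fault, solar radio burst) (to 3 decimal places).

P(ground-station outage | telemetry dropout, attitude-control fault, solar radio burst) ≈ 0.198

By total probability over both values of ground-station outage:
  P(telemetry dropout | attitude-control fault, solar radio burst) = 0.72*0.83 + 0.87*0.17
        = 0.597600 + 0.147900 = 0.745500
The terms with ground-station outage present sum to 0.147900, so
  P(ground-station outage | telemetry dropout, attitude-control fault, solar radio burst) = 0.147900 / 0.745500 ≈ 0.198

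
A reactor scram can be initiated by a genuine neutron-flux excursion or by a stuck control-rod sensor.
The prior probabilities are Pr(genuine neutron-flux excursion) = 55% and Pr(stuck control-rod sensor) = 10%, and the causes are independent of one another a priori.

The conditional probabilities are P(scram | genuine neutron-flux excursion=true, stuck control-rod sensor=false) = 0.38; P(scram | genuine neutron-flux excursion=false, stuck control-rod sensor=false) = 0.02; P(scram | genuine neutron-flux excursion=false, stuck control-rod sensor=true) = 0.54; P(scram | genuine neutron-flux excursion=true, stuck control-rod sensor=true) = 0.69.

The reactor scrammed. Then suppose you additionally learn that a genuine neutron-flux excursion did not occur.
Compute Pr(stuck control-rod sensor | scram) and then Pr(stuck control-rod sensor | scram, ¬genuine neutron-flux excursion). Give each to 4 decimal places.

P(scram) = 0.02·0.45·0.9 + 0.54·0.45·0.1 + 0.38·0.55·0.9 + 0.69·0.55·0.1 = 0.008100 + 0.024300 + 0.188100 + 0.037950 = 0.258450
The stuck control-rod sensor-present share is 0.024300 + 0.037950 = 0.062250.
P(stuck control-rod sensor | scram) = 0.062250 / 0.258450 ≈ 0.2409

Now also conditioning on genuine neutron-flux excursion≠true:
P(scram | ¬genuine neutron-flux excursion) = 0.02·0.9 + 0.54·0.1 = 0.018000 + 0.054000 = 0.072000
Of this, 0.054000 comes from 0.54·0.1 (the stuck control-rod sensor=true cases).
Hence the posterior is 0.054000/0.072000 ≈ 0.7500.
Ruling out genuine neutron-flux excursion raises the posterior on stuck control-rod sensor — the flip side of explaining away.

Pr(stuck control-rod sensor | scram) ≈ 0.2409; Pr(stuck control-rod sensor | scram, ¬genuine neutron-flux excursion) ≈ 0.7500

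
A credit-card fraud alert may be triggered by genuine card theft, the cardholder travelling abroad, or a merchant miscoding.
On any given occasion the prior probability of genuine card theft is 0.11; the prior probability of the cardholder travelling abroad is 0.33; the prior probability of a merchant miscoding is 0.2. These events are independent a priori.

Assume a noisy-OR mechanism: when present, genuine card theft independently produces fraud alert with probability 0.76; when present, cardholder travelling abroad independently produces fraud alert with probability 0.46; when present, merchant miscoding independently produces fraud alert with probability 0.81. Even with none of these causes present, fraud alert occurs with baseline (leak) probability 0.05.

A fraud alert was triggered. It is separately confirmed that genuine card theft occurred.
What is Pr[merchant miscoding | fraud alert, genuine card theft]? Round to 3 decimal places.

Pr[merchant miscoding | fraud alert, genuine card theft] ≈ 0.230

Under noisy-OR, P(fraud alert | causes) = 1 − (1−0.05)·∏(1−qᵢ) over the active causes.
For the numerator, keep only merchant miscoding=true terms: 0.128195 + 0.064456 = 0.192651
Normalizer over all consistent configurations: 0.772×0.67×0.8 + 0.95668×0.67×0.2 + 0.87688×0.33×0.8 + 0.976607×0.33×0.2 = 0.837939
P(merchant miscoding | fraud alert, genuine card theft) = 0.192651/0.837939 ≈ 0.230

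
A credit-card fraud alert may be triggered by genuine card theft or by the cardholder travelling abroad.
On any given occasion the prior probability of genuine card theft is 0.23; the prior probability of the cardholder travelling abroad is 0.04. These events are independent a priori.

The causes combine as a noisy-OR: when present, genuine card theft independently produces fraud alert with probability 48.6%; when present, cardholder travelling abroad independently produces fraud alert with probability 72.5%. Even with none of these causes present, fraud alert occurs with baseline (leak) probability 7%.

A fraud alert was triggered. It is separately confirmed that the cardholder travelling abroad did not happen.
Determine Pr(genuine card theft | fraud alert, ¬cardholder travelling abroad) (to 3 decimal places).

Pr(genuine card theft | fraud alert, ¬cardholder travelling abroad) ≈ 0.690

Under noisy-OR, P(fraud alert | causes) = 1 − (1−0.07)·∏(1−qᵢ) over the active causes.
Numerator (weight on configurations with genuine card theft): 0.52198·0.23 = 0.120055
Normalizer over all consistent configurations: 0.07·0.77 + 0.52198·0.23 = 0.173955
P(genuine card theft | fraud alert, ¬cardholder travelling abroad) = 0.120055/0.173955 ≈ 0.690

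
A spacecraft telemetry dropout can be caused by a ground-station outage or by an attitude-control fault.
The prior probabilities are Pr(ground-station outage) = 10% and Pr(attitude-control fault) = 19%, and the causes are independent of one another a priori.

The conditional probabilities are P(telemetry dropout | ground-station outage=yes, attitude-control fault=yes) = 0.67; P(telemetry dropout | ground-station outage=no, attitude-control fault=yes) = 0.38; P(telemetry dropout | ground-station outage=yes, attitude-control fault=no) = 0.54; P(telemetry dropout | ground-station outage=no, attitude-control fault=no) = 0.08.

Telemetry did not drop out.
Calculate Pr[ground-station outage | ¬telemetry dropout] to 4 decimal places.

Pr[ground-station outage | ¬telemetry dropout] ≈ 0.0531

P(¬telemetry dropout) = 0.92*0.9*0.81 + 0.62*0.9*0.19 + 0.46*0.1*0.81 + 0.33*0.1*0.19 = 0.670680 + 0.106020 + 0.037260 + 0.006270 = 0.820230
Of this, 0.043530 comes from 0.037260 + 0.006270 (the ground-station outage=true cases).
Hence the posterior is 0.043530/0.820230 ≈ 0.0531.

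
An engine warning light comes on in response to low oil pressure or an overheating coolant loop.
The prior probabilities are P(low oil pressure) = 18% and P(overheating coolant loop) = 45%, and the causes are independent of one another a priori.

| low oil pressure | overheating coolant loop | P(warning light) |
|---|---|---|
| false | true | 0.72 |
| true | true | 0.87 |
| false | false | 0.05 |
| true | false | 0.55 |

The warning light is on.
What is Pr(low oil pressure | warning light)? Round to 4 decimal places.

Pr(low oil pressure | warning light) ≈ 0.3024

Numerator (weight on configurations with low oil pressure): 0.054450 + 0.070470 = 0.124920
Denominator P(warning light): 0.05×0.82×0.55 + 0.72×0.82×0.45 + 0.55×0.18×0.55 + 0.87×0.18×0.45 = 0.413150
P(low oil pressure | warning light) = 0.124920/0.413150 ≈ 0.3024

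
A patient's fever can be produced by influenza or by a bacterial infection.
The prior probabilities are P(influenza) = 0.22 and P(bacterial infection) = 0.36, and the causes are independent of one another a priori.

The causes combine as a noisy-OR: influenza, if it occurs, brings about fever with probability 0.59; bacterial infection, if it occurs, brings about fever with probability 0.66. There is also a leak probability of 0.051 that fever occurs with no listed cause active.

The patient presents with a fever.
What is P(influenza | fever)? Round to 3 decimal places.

P(influenza | fever) ≈ 0.418

Under noisy-OR, P(fever | causes) = 1 − (1−0.051)·∏(1−qᵢ) over the active causes.
P(fever) = 0.051·0.78·0.64 + 0.67734·0.78·0.36 + 0.61091·0.22·0.64 + 0.867709·0.22·0.36 = 0.025459 + 0.190197 + 0.086016 + 0.068723 = 0.370395
The influenza-present share is 0.086016 + 0.068723 = 0.154739.
So P(influenza | fever) = 0.154739/0.370395 ≈ 0.418.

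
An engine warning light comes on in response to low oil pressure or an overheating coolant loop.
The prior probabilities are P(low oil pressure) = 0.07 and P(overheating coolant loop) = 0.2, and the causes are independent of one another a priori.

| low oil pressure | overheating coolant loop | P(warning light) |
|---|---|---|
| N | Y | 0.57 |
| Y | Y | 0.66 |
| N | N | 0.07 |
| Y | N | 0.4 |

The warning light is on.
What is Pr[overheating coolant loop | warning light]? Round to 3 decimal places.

P(warning light) = 0.07*0.93*0.8 + 0.57*0.93*0.2 + 0.4*0.07*0.8 + 0.66*0.07*0.2 = 0.052080 + 0.106020 + 0.022400 + 0.009240 = 0.189740
Restricting to configurations with overheating coolant loop present: 0.106020 + 0.009240 = 0.115260.
Hence the posterior is 0.115260/0.189740 ≈ 0.607.

Pr[overheating coolant loop | warning light] ≈ 0.607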